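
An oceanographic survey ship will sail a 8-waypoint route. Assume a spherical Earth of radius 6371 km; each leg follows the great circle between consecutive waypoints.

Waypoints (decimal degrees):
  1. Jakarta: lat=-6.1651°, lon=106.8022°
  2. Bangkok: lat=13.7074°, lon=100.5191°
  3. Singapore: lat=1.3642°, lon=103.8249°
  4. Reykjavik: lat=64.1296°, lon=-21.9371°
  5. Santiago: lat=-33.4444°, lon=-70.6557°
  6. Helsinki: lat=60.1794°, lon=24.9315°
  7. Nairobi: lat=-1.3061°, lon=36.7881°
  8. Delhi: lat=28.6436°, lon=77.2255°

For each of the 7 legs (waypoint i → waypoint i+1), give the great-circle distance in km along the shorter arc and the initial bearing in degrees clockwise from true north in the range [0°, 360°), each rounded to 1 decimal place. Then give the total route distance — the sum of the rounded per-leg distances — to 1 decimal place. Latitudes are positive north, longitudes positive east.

Leg 1: dist=2316.0 km, bearing=342.6°
Leg 2: dist=1419.9 km, bearing=164.9°
Leg 3: dist=11509.1 km, bearing=338.6°
Leg 4: dist=11654.8 km, bearing=220.4°
Leg 5: dist=13480.7 km, bearing=35.4°
Leg 6: dist=6913.5 km, bearing=166.6°
Leg 7: dist=5441.7 km, bearing=49.0°
Total: 52735.7 km

Leg 1: φ1=-0.1076013, φ2=0.2392393, Δφ=0.3468406, Δλ=-0.1096608 rad; a=sin²(Δφ/2)+cosφ1·cosφ2·sin²(Δλ/2)=0.0326752505; c=2·atan2(√a, √(1-a))=0.363524286; dist=6371·c=2316.013 ≈ 2316.0 km; running total=2316.0 km
Leg 1 bearing: y=sinΔλ·cosφ2=-0.10632408, x=cosφ1·sinφ2-sinφ1·cosφ2·cosΔλ=0.33930149; θ=atan2(y, x)=-17.3990° <0 so +360° → 342.6010° ≈ 342.6°
Leg 2: φ1=0.2392393, φ2=0.0238098, Δφ=-0.2154295, Δλ=0.0576971 rad; a=sin²(Δφ/2)+cosφ1·cosφ2·sin²(Δλ/2)=0.0123657441; c=2·atan2(√a, √(1-a))=0.222863667; dist=6371·c=1419.864 ≈ 1419.9 km; running total=3735.9 km
Leg 2 bearing: y=sinΔλ·cosφ2=0.05764874, x=cosφ1·sinφ2-sinφ1·cosφ2·cosΔλ=-0.21337280; θ=atan2(y, x)=164.8809° ≈ 164.9°
Leg 3: φ1=0.0238098, φ2=1.1192727, Δφ=1.0954629, Δλ=-2.1949610 rad; a=sin²(Δφ/2)+cosφ1·cosφ2·sin²(Δλ/2)=0.6167550054; c=2·atan2(√a, √(1-a))=1.806482260; dist=6371·c=11509.098 ≈ 11509.1 km; running total=15245.0 km
Leg 3 bearing: y=sinΔλ·cosφ2=-0.35406636, x=cosφ1·sinφ2-sinφ1·cosφ2·cosΔλ=0.90559930; θ=atan2(y, x)=-21.3542° <0 so +360° → 338.6458° ≈ 338.6°
Leg 4: φ1=1.1192727, φ2=-0.5837149, Δφ=-1.7029876, Δλ=-0.8503000 rad; a=sin²(Δφ/2)+cosφ1·cosφ2·sin²(Δλ/2)=0.6278424802; c=2·atan2(√a, √(1-a))=1.829352475; dist=6371·c=11654.805 ≈ 11654.8 km; running total=26899.8 km
Leg 4 bearing: y=sinΔλ·cosφ2=-0.62704934, x=cosφ1·sinφ2-sinφ1·cosφ2·cosΔλ=-0.73582221; θ=atan2(y, x)=-139.5632° <0 so +360° → 220.4368° ≈ 220.4°
Leg 5: φ1=-0.5837149, φ2=1.0503287, Δφ=1.6340436, Δλ=1.6683114 rad; a=sin²(Δφ/2)+cosφ1·cosφ2·sin²(Δλ/2)=0.7592751374; c=2·atan2(√a, √(1-a))=2.115950913; dist=6371·c=13480.723 ≈ 13480.7 km; running total=40380.5 km
Leg 5 bearing: y=sinΔλ·cosφ2=0.49492341, x=cosφ1·sinφ2-sinφ1·cosφ2·cosΔλ=0.69724919; θ=atan2(y, x)=35.3680° ≈ 35.4°
Leg 6: φ1=1.0503287, φ2=-0.0227957, Δφ=-1.0731244, Δλ=0.2069367 rad; a=sin²(Δφ/2)+cosφ1·cosφ2·sin²(Δλ/2)=0.2666128698; c=2·atan2(√a, √(1-a))=1.085156548; dist=6371·c=6913.532 ≈ 6913.5 km; running total=47294.0 km
Leg 6 bearing: y=sinΔλ·cosφ2=0.20540955, x=cosφ1·sinφ2-sinφ1·cosφ2·cosΔλ=-0.86019109; θ=atan2(y, x)=166.5696° ≈ 166.6°
Leg 7: φ1=-0.0227957, φ2=0.4999251, Δφ=0.5227209, Δλ=0.7057658 rad; a=sin²(Δφ/2)+cosφ1·cosφ2·sin²(Δλ/2)=0.1715656609; c=2·atan2(√a, √(1-a))=0.854138037; dist=6371·c=5441.713 ≈ 5441.7 km; running total=52735.7 km
Leg 7 bearing: y=sinΔλ·cosφ2=0.56923813, x=cosφ1·sinφ2-sinφ1·cosφ2·cosΔλ=0.49446081; θ=atan2(y, x)=49.0212° ≈ 49.0°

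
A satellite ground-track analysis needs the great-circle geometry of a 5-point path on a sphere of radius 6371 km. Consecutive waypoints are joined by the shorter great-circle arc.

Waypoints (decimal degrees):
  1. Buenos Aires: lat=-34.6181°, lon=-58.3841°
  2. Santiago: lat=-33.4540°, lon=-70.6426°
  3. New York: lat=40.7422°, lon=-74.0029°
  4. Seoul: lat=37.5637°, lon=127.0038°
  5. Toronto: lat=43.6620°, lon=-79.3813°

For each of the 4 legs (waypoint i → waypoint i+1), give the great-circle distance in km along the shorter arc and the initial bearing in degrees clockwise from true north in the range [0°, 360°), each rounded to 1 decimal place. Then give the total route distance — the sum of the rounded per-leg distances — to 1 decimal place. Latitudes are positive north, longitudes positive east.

Leg 1: dist=1136.2 km, bearing=273.1°
Leg 2: dist=8257.4 km, bearing=357.4°
Leg 3: dist=11049.2 km, bearing=343.3°
Leg 4: dist=10599.7 km, bearing=18.8°
Total: 31042.5 km

Leg 1: φ1=-0.6041998, φ2=-0.5838824, Δφ=0.0203174, Δλ=-0.2139512 rad; a=sin²(Δφ/2)+cosφ1·cosφ2·sin²(Δλ/2)=0.0079307554; c=2·atan2(√a, √(1-a))=0.178345845; dist=6371·c=1136.241 ≈ 1136.2 km; running total=1136.2 km
Leg 1 bearing: y=sinΔλ·cosφ2=-0.17714687, x=cosφ1·sinφ2-sinφ1·cosφ2·cosΔλ=0.00950894; θ=atan2(y, x)=-86.9274° <0 so +360° → 273.0726° ≈ 273.1°
Leg 2: φ1=-0.5838824, φ2=0.7110855, Δφ=1.2949680, Δλ=-0.0586483 rad; a=sin²(Δφ/2)+cosφ1·cosφ2·sin²(Δλ/2)=0.3643713868; c=2·atan2(√a, √(1-a))=1.296097335; dist=6371·c=8257.436 ≈ 8257.4 km; running total=9393.6 km
Leg 2 bearing: y=sinΔλ·cosφ2=-0.04440964, x=cosφ1·sinφ2-sinφ1·cosφ2·cosΔλ=0.96148183; θ=atan2(y, x)=-2.6445° <0 so +360° → 357.3555° ≈ 357.4°
Leg 3: φ1=0.7110855, φ2=0.6556102, Δφ=-0.0554753, Δλ=3.5082287 rad; a=sin²(Δφ/2)+cosφ1·cosφ2·sin²(Δλ/2)=0.5813857077; c=2·atan2(√a, √(1-a))=1.734295208; dist=6371·c=11049.195 ≈ 11049.2 km; running total=20442.8 km
Leg 3 bearing: y=sinΔλ·cosφ2=-0.28415622, x=cosφ1·sinφ2-sinφ1·cosφ2·cosΔλ=0.94486015; θ=atan2(y, x)=-16.7381° <0 so +360° → 343.2619° ≈ 343.3°
Leg 4: φ1=0.6556102, φ2=0.7620457, Δφ=0.1064354, Δλ=-3.6020995 rad; a=sin²(Δφ/2)+cosφ1·cosφ2·sin²(Δλ/2)=0.5464028011; c=2·atan2(√a, √(1-a))=1.663735669; dist=6371·c=10599.660 ≈ 10599.7 km; running total=31042.5 km
Leg 4 bearing: y=sinΔλ·cosφ2=0.32149177, x=cosφ1·sinφ2-sinφ1·cosφ2·cosΔλ=0.94235352; θ=atan2(y, x)=18.8375° ≈ 18.8°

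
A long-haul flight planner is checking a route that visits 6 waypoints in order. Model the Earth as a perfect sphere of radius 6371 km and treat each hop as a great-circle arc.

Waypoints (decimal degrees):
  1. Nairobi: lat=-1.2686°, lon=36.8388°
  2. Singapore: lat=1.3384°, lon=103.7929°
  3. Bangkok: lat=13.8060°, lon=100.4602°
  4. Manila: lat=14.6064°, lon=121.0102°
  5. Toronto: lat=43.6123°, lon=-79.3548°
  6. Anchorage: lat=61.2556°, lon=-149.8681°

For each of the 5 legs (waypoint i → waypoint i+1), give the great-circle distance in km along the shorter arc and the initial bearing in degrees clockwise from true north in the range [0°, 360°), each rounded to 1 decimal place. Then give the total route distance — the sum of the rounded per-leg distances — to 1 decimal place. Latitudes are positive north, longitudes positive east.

Leg 1: dist=7449.9 km, bearing=88.0°
Leg 2: dist=1434.0 km, bearing=345.3°
Leg 3: dist=2216.2 km, bearing=85.2°
Leg 4: dist=13218.2 km, bearing=16.7°
Leg 5: dist=4878.0 km, bearing=319.1°
Total: 29196.3 km

Leg 1: φ1=-0.0221412, φ2=0.0233595, Δφ=0.0455007, Δλ=1.1685695 rad; a=sin²(Δφ/2)+cosφ1·cosφ2·sin²(Δλ/2)=0.3046257100; c=2·atan2(√a, √(1-a))=1.169351640; dist=6371·c=7449.939 ≈ 7449.9 km; running total=7449.9 km
Leg 1 bearing: y=sinΔλ·cosφ2=0.91994049, x=cosφ1·sinφ2-sinφ1·cosφ2·cosΔλ=0.03201616; θ=atan2(y, x)=88.0068° ≈ 88.0°
Leg 2: φ1=0.0233595, φ2=0.2409602, Δφ=0.2176007, Δλ=-0.0581666 rad; a=sin²(Δφ/2)+cosφ1·cosφ2·sin²(Δλ/2)=0.0126118232; c=2·atan2(√a, √(1-a))=0.225079560; dist=6371·c=1433.982 ≈ 1434.0 km; running total=8883.9 km
Leg 2 bearing: y=sinΔλ·cosφ2=-0.05645427, x=cosφ1·sinφ2-sinφ1·cosφ2·cosΔλ=0.21592586; θ=atan2(y, x)=-14.6521° <0 so +360° → 345.3479° ≈ 345.3°
Leg 3: φ1=0.2409602, φ2=0.2549298, Δφ=0.0139696, Δλ=0.3586652 rad; a=sin²(Δφ/2)+cosφ1·cosφ2·sin²(Δλ/2)=0.0299478830; c=2·atan2(√a, √(1-a))=0.347860378; dist=6371·c=2216.218 ≈ 2216.2 km; running total=11100.1 km
Leg 3 bearing: y=sinΔλ·cosφ2=0.33967989, x=cosφ1·sinφ2-sinφ1·cosφ2·cosΔλ=0.02866365; θ=atan2(y, x)=85.1766° ≈ 85.2°
Leg 4: φ1=0.2549298, φ2=0.7611782, Δφ=0.5062485, Δλ=-3.4970290 rad; a=sin²(Δφ/2)+cosφ1·cosφ2·sin²(Δλ/2)=0.7414428478; c=2·atan2(√a, √(1-a))=2.074743421; dist=6371·c=13218.190 ≈ 13218.2 km; running total=24318.3 km
Leg 4 bearing: y=sinΔλ·cosφ2=0.25195987, x=cosφ1·sinφ2-sinφ1·cosφ2·cosΔλ=0.83865227; θ=atan2(y, x)=16.7221° ≈ 16.7°
Leg 5: φ1=0.7611782, φ2=1.0691119, Δφ=0.3079337, Δλ=-1.2306893 rad; a=sin²(Δφ/2)+cosφ1·cosφ2·sin²(Δλ/2)=0.1395364727; c=2·atan2(√a, √(1-a))=0.765657217; dist=6371·c=4878.002 ≈ 4878.0 km; running total=29196.3 km
Leg 5 bearing: y=sinΔλ·cosφ2=-0.45335644, x=cosφ1·sinφ2-sinφ1·cosφ2·cosΔλ=0.52414894; θ=atan2(y, x)=-40.8578° <0 so +360° → 319.1422° ≈ 319.1°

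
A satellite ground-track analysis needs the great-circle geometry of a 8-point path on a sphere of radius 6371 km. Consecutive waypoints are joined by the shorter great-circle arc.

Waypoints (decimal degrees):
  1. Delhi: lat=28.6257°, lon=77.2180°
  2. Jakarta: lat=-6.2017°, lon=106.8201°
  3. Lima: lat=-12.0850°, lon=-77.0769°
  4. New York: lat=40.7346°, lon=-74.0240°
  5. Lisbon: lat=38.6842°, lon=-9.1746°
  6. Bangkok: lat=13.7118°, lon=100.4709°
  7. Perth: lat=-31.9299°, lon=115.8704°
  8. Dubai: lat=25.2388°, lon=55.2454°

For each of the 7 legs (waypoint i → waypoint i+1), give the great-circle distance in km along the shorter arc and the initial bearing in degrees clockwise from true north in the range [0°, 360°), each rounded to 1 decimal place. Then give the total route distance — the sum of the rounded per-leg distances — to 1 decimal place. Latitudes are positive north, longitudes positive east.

Leg 1: φ1=0.4996127, φ2=-0.1082401, Δφ=-0.6078528, Δλ=0.5166541 rad; a=sin²(Δφ/2)+cosφ1·cosφ2·sin²(Δλ/2)=0.1465112070; c=2·atan2(√a, √(1-a))=0.785580856; dist=6371·c=5004.936 ≈ 5004.9 km; running total=5004.9 km
Leg 1 bearing: y=sinΔλ·cosφ2=0.49108288, x=cosφ1·sinφ2-sinφ1·cosφ2·cosΔλ=-0.50894037; θ=atan2(y, x)=136.0230° ≈ 136.0°
Leg 2: φ1=-0.1082401, φ2=-0.2109230, Δφ=-0.1026830, Δλ=-3.2096081 rad; a=sin²(Δφ/2)+cosφ1·cosφ2·sin²(Δλ/2)=0.9736253254; c=2·atan2(√a, √(1-a))=2.815342032; dist=6371·c=17936.544 ≈ 17936.5 km; running total=22941.4 km
Leg 2 bearing: y=sinΔλ·cosφ2=0.06645686, x=cosφ1·sinφ2-sinφ1·cosφ2·cosΔλ=-0.31352781; θ=atan2(y, x)=168.0324° ≈ 168.0°
Leg 3: φ1=-0.2109230, φ2=0.7109529, Δφ=0.9218759, Δλ=0.0532832 rad; a=sin²(Δφ/2)+cosφ1·cosφ2·sin²(Δλ/2)=0.1983624811; c=2·atan2(√a, √(1-a))=0.923195105; dist=6371·c=5881.676 ≈ 5881.7 km; running total=28823.1 km
Leg 3 bearing: y=sinΔλ·cosφ2=0.04035570, x=cosφ1·sinφ2-sinφ1·cosφ2·cosΔλ=0.79651155; θ=atan2(y, x)=2.9004° ≈ 2.9°
Leg 4: φ1=0.7109529, φ2=0.6751667, Δφ=-0.0357862, Δλ=1.1318355 rad; a=sin²(Δφ/2)+cosφ1·cosφ2·sin²(Δλ/2)=0.1703750311; c=2·atan2(√a, √(1-a))=0.850975527; dist=6371·c=5421.565 ≈ 5421.6 km; running total=34244.7 km
Leg 4 bearing: y=sinΔλ·cosφ2=0.70659683, x=cosφ1·sinφ2-sinφ1·cosφ2·cosΔλ=0.25711951; θ=atan2(y, x)=70.0043° ≈ 70.0°
Leg 5: φ1=0.6751667, φ2=0.2393161, Δφ=-0.4358506, Δλ=1.9136750 rad; a=sin²(Δφ/2)+cosφ1·cosφ2·sin²(Δλ/2)=0.5534017636; c=2·atan2(√a, √(1-a))=1.677803955; dist=6371·c=10689.289 ≈ 10689.3 km; running total=44934.0 km
Leg 5 bearing: y=sinΔλ·cosφ2=0.91495003, x=cosφ1·sinφ2-sinφ1·cosφ2·cosΔλ=0.38917791; θ=atan2(y, x)=66.9573° ≈ 67.0°
Leg 6: φ1=0.2393161, φ2=-0.5572819, Δφ=-0.7965979, Δλ=0.2687720 rad; a=sin²(Δφ/2)+cosφ1·cosφ2·sin²(Δλ/2)=0.1652292821; c=2·atan2(√a, √(1-a))=0.837205078; dist=6371·c=5333.834 ≈ 5333.8 km; running total=50267.8 km
Leg 6 bearing: y=sinΔλ·cosφ2=0.22536922, x=cosφ1·sinφ2-sinφ1·cosφ2·cosΔλ=-0.70775913; θ=atan2(y, x)=162.3371° ≈ 162.3°
Leg 7: φ1=-0.5572819, φ2=0.4405002, Δφ=0.9977820, Δλ=-1.0581059 rad; a=sin²(Δφ/2)+cosφ1·cosφ2·sin²(Δλ/2)=0.4244732740; c=2·atan2(√a, √(1-a))=1.419162461; dist=6371·c=9041.484 ≈ 9041.5 km; running total=59309.3 km
Leg 7 bearing: y=sinΔλ·cosφ2=-0.78824012, x=cosφ1·sinφ2-sinφ1·cosφ2·cosΔλ=0.59654033; θ=atan2(y, x)=-52.8816° <0 so +360° → 307.1184° ≈ 307.1°

Leg 1: dist=5004.9 km, bearing=136.0°
Leg 2: dist=17936.5 km, bearing=168.0°
Leg 3: dist=5881.7 km, bearing=2.9°
Leg 4: dist=5421.6 km, bearing=70.0°
Leg 5: dist=10689.3 km, bearing=67.0°
Leg 6: dist=5333.8 km, bearing=162.3°
Leg 7: dist=9041.5 km, bearing=307.1°
Total: 59309.3 km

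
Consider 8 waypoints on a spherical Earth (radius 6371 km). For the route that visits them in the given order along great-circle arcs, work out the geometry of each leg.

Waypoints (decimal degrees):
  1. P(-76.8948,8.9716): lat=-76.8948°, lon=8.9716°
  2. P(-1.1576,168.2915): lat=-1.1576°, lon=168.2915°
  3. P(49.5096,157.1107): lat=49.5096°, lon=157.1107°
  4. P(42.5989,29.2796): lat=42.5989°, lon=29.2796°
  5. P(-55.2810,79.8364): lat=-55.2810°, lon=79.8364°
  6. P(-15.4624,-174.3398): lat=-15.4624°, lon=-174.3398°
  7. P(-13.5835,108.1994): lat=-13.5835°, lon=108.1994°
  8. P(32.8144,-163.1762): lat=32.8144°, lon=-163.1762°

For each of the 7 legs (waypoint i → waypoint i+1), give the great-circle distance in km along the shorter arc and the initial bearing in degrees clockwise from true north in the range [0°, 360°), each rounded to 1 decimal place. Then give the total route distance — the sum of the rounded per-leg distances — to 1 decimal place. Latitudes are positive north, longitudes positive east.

Leg 1: φ1=-1.3420674, φ2=-0.0202039, Δφ=1.3218635, Δλ=2.7806568 rad; a=sin²(Δφ/2)+cosφ1·cosφ2·sin²(Δλ/2)=0.5962052205; c=2·atan2(√a, √(1-a))=1.764414223; dist=6371·c=11241.083 ≈ 11241.1 km; running total=11241.1 km
Leg 1 bearing: y=sinΔλ·cosφ2=0.35307785, x=cosφ1·sinφ2-sinφ1·cosφ2·cosΔλ=-0.91559503; θ=atan2(y, x)=158.9120° ≈ 158.9°
Leg 2: φ1=-0.0202039, φ2=0.8641055, Δφ=0.8843095, Δλ=-0.1951418 rad; a=sin²(Δφ/2)+cosφ1·cosφ2·sin²(Δλ/2)=0.1892488501; c=2·atan2(√a, √(1-a))=0.900137443; dist=6371·c=5734.776 ≈ 5734.8 km; running total=16975.9 km
Leg 2 bearing: y=sinΔλ·cosφ2=-0.12590692, x=cosφ1·sinφ2-sinφ1·cosφ2·cosΔλ=0.77322852; θ=atan2(y, x)=-9.2485° <0 so +360° → 350.7515° ≈ 350.8°
Leg 3: φ1=0.8641055, φ2=0.7434911, Δφ=-0.1206145, Δλ=-2.2310736 rad; a=sin²(Δφ/2)+cosφ1·cosφ2·sin²(Δλ/2)=0.3891968061; c=2·atan2(√a, √(1-a))=1.347334817; dist=6371·c=8583.870 ≈ 8583.9 km; running total=25559.8 km
Leg 3 bearing: y=sinΔλ·cosφ2=-0.58139609, x=cosφ1·sinφ2-sinφ1·cosφ2·cosΔλ=0.78285962; θ=atan2(y, x)=-36.5997° <0 so +360° → 323.4003° ≈ 323.4°
Leg 4: φ1=0.7434911, φ2=-0.9648355, Δφ=-1.7083265, Δλ=0.8823826 rad; a=sin²(Δφ/2)+cosφ1·cosφ2·sin²(Δλ/2)=0.6449966069; c=2·atan2(√a, √(1-a))=1.865016074; dist=6371·c=11882.017 ≈ 11882.0 km; running total=37441.8 km
Leg 4 bearing: y=sinΔλ·cosφ2=0.43983935, x=cosφ1·sinφ2-sinφ1·cosφ2·cosΔλ=-0.84996781; θ=atan2(y, x)=152.6394° ≈ 152.6°
Leg 5: φ1=-0.9648355, φ2=-0.2698698, Δφ=0.6949657, Δλ=-4.4362116 rad; a=sin²(Δφ/2)+cosφ1·cosφ2·sin²(Δλ/2)=0.4652730492; c=2·atan2(√a, √(1-a))=1.501286464; dist=6371·c=9564.696 ≈ 9564.7 km; running total=47006.5 km
Leg 5 bearing: y=sinΔλ·cosφ2=0.92728202, x=cosφ1·sinφ2-sinφ1·cosφ2·cosΔλ=-0.36786439; θ=atan2(y, x)=111.6388° ≈ 111.6°
Leg 6: φ1=-0.2698698, φ2=-0.2370768, Δφ=0.0327930, Δλ=4.9312393 rad; a=sin²(Δφ/2)+cosφ1·cosφ2·sin²(Δλ/2)=0.3669939417; c=2·atan2(√a, √(1-a))=1.301542610; dist=6371·c=8292.128 ≈ 8292.1 km; running total=55298.6 km
Leg 6 bearing: y=sinΔλ·cosφ2=-0.94884355, x=cosφ1·sinφ2-sinφ1·cosφ2·cosΔλ=-0.17009839; θ=atan2(y, x)=-100.1634° <0 so +360° → 259.8366° ≈ 259.8°
Leg 7: φ1=-0.2370768, φ2=0.5727193, Δφ=0.8097961, Δλ=-4.7363977 rad; a=sin²(Δφ/2)+cosφ1·cosφ2·sin²(Δλ/2)=0.5538324955; c=2·atan2(√a, √(1-a))=1.678670415; dist=6371·c=10694.809 ≈ 10694.8 km; running total=65993.4 km
Leg 7 bearing: y=sinΔλ·cosφ2=0.84018822, x=cosφ1·sinφ2-sinφ1·cosφ2·cosΔλ=0.53149977; θ=atan2(y, x)=57.6827° ≈ 57.7°

Leg 1: dist=11241.1 km, bearing=158.9°
Leg 2: dist=5734.8 km, bearing=350.8°
Leg 3: dist=8583.9 km, bearing=323.4°
Leg 4: dist=11882.0 km, bearing=152.6°
Leg 5: dist=9564.7 km, bearing=111.6°
Leg 6: dist=8292.1 km, bearing=259.8°
Leg 7: dist=10694.8 km, bearing=57.7°
Total: 65993.4 km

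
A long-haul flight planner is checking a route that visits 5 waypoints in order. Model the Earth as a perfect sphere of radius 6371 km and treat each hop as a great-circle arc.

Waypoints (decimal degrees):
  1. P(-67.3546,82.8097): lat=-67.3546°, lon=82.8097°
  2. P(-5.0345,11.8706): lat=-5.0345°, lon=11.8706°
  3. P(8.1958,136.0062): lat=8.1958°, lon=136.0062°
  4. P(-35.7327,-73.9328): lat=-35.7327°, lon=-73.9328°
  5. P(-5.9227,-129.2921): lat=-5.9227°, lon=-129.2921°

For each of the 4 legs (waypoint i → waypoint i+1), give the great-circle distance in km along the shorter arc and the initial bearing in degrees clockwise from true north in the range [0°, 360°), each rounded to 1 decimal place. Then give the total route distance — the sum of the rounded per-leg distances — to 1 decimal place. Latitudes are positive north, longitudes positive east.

Leg 1: dist=8684.1 km, bearing=285.8°
Leg 2: dist=13839.0 km, bearing=83.5°
Leg 3: dist=15702.3 km, bearing=139.7°
Leg 4: dist=6529.4 km, bearing=286.8°
Total: 44754.8 km

Leg 1: φ1=-1.1755595, φ2=-0.0878686, Δφ=1.0876909, Δλ=-1.2381209 rad; a=sin²(Δφ/2)+cosφ1·cosφ2·sin²(Δλ/2)=0.3968778397; c=2·atan2(√a, √(1-a))=1.363061129; dist=6371·c=8684.062 ≈ 8684.1 km; running total=8684.1 km
Leg 1 bearing: y=sinΔλ·cosφ2=-0.94152556, x=cosφ1·sinφ2-sinφ1·cosφ2·cosΔλ=0.26644494; θ=atan2(y, x)=-74.1989° <0 so +360° → 285.8011° ≈ 285.8°
Leg 2: φ1=-0.0878686, φ2=0.1430437, Δφ=0.2309123, Δλ=2.1665749 rad; a=sin²(Δφ/2)+cosφ1·cosφ2·sin²(Δλ/2)=0.7828947365; c=2·atan2(√a, √(1-a))=2.172186726; dist=6371·c=13839.002 ≈ 13839.0 km; running total=22523.1 km
Leg 2 bearing: y=sinΔλ·cosφ2=0.81925815, x=cosφ1·sinφ2-sinφ1·cosφ2·cosΔλ=0.09326501; θ=atan2(y, x)=83.5054° ≈ 83.5°
Leg 3: φ1=0.1430437, φ2=-0.6236533, Δφ=-0.7666970, Δλ=-3.6641268 rad; a=sin²(Δφ/2)+cosφ1·cosφ2·sin²(Δλ/2)=0.8897486954; c=2·atan2(√a, √(1-a))=2.464659373; dist=6371·c=15702.345 ≈ 15702.3 km; running total=38225.4 km
Leg 3 bearing: y=sinΔλ·cosφ2=0.40512650, x=cosφ1·sinφ2-sinφ1·cosφ2·cosΔλ=-0.47776180; θ=atan2(y, x)=139.7031° ≈ 139.7°
Leg 4: φ1=-0.6236533, φ2=-0.1033706, Δφ=0.5202827, Δλ=-0.9662021 rad; a=sin²(Δφ/2)+cosφ1·cosφ2·sin²(Δλ/2)=0.2403898586; c=2·atan2(√a, √(1-a))=1.024857963; dist=6371·c=6529.370 ≈ 6529.4 km; running total=44754.8 km
Leg 4 bearing: y=sinΔλ·cosφ2=-0.81834106, x=cosφ1·sinφ2-sinφ1·cosφ2·cosΔλ=0.24643095; θ=atan2(y, x)=-73.2411° <0 so +360° → 286.7589° ≈ 286.8°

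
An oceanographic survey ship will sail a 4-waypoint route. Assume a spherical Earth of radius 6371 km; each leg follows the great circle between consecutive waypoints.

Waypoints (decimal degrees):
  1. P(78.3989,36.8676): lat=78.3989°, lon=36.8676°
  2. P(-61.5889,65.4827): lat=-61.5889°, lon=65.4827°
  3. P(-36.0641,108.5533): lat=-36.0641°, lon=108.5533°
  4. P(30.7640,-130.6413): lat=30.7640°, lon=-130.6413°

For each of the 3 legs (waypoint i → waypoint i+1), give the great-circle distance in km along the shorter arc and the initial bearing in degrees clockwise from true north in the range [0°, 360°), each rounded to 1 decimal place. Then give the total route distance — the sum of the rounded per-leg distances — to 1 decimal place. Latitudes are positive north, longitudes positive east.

Leg 1: dist=15683.0 km, bearing=158.8°
Leg 2: dist=4113.0 km, bearing=66.6°
Leg 3: dist=14573.1 km, bearing=78.2°
Total: 34369.1 km

Leg 1: φ1=1.3683189, φ2=-1.0749291, Δφ=-2.4432480, Δλ=0.4994277 rad; a=sin²(Δφ/2)+cosφ1·cosφ2·sin²(Δλ/2)=0.8887971549; c=2·atan2(√a, √(1-a))=2.461626992; dist=6371·c=15683.026 ≈ 15683.0 km; running total=15683.0 km
Leg 1 bearing: y=sinΔλ·cosφ2=0.22786909, x=cosφ1·sinφ2-sinφ1·cosφ2·cosΔλ=-0.58602284; θ=atan2(y, x)=158.7519° ≈ 158.8°
Leg 2: φ1=-1.0749291, φ2=-0.6294373, Δφ=0.4454918, Δλ=0.7517238 rad; a=sin²(Δφ/2)+cosφ1·cosφ2·sin²(Δλ/2)=0.1006246892; c=2·atan2(√a, √(1-a))=0.645580525; dist=6371·c=4112.994 ≈ 4113.0 km; running total=19796.0 km
Leg 2 bearing: y=sinΔλ·cosφ2=0.55202750, x=cosφ1·sinφ2-sinφ1·cosφ2·cosΔλ=0.23929706; θ=atan2(y, x)=66.5639° ≈ 66.6°
Leg 3: φ1=-0.6294373, φ2=0.5369331, Δφ=1.1663704, Δλ=-4.1747333 rad; a=sin²(Δφ/2)+cosφ1·cosφ2·sin²(Δλ/2)=0.8284209651; c=2·atan2(√a, √(1-a))=2.287419143; dist=6371·c=14573.147 ≈ 14573.1 km; running total=34369.1 km
Leg 3 bearing: y=sinΔλ·cosφ2=0.73804684, x=cosφ1·sinφ2-sinφ1·cosφ2·cosΔλ=0.15442003; θ=atan2(y, x)=78.1826° ≈ 78.2°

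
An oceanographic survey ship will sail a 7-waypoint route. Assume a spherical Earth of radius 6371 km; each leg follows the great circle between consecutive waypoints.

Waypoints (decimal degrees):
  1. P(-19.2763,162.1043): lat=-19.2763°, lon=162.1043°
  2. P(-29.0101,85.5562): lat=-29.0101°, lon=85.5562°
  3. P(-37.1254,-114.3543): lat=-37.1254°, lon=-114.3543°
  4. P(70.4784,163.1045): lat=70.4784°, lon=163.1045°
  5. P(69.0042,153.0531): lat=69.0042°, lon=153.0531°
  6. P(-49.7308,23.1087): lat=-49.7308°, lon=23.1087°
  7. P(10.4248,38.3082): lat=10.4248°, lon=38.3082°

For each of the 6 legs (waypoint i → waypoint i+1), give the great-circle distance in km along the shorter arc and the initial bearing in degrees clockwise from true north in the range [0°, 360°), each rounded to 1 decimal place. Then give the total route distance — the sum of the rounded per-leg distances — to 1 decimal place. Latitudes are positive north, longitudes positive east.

Leg 1: dist=7714.9 km, bearing=245.3°
Leg 2: dist=12373.6 km, bearing=163.1°
Leg 3: dist=13598.6 km, bearing=336.9°
Leg 4: dist=419.7 km, bearing=251.8°
Leg 5: dist=16616.4 km, bearing=283.0°
Leg 6: dist=6851.2 km, bearing=17.0°
Total: 57574.4 km

Leg 1: φ1=-0.3364349, φ2=-0.5063218, Δφ=-0.1698869, Δλ=-1.3360164 rad; a=sin²(Δφ/2)+cosφ1·cosφ2·sin²(Δλ/2)=0.3239326392; c=2·atan2(√a, √(1-a))=1.210945390; dist=6371·c=7714.933 ≈ 7714.9 km; running total=7714.9 km
Leg 1 bearing: y=sinΔλ·cosφ2=-0.85054187, x=cosφ1·sinφ2-sinφ1·cosφ2·cosΔλ=-0.39061447; θ=atan2(y, x)=-114.6671° <0 so +360° → 245.3329° ≈ 245.3°
Leg 2: φ1=-0.5063218, φ2=-0.6479605, Δφ=-0.1416387, Δλ=-3.4890964 rad; a=sin²(Δφ/2)+cosφ1·cosφ2·sin²(Δλ/2)=0.6814478065; c=2·atan2(√a, √(1-a))=1.942169796; dist=6371·c=12373.564 ≈ 12373.6 km; running total=20088.5 km
Leg 2 bearing: y=sinΔλ·cosφ2=0.27152760, x=cosφ1·sinφ2-sinφ1·cosφ2·cosΔλ=-0.89139191; θ=atan2(y, x)=163.0587° ≈ 163.1°
Leg 3: φ1=-0.6479605, φ2=1.2300801, Δφ=1.8780406, Δλ=4.8425696 rad; a=sin²(Δφ/2)+cosφ1·cosφ2·sin²(Δλ/2)=0.7671397971; c=2·atan2(√a, √(1-a))=2.134451603; dist=6371·c=13598.591 ≈ 13598.6 km; running total=33687.1 km
Leg 3 bearing: y=sinΔλ·cosφ2=-0.33133468, x=cosφ1·sinφ2-sinφ1·cosφ2·cosΔλ=0.77766487; θ=atan2(y, x)=-23.0771° <0 so +360° → 336.9229° ≈ 336.9°
Leg 4: φ1=1.2300801, φ2=1.2043505, Δφ=-0.0257296, Δλ=-0.1754300 rad; a=sin²(Δφ/2)+cosφ1·cosφ2·sin²(Δλ/2)=0.0010843290; c=2·atan2(√a, √(1-a))=0.065870211; dist=6371·c=419.659 ≈ 419.7 km; running total=34106.8 km
Leg 4 bearing: y=sinΔλ·cosφ2=-0.06253458, x=cosφ1·sinφ2-sinφ1·cosφ2·cosΔλ=-0.02054360; θ=atan2(y, x)=-108.1862° <0 so +360° → 251.8138° ≈ 251.8°
Leg 5: φ1=1.2043505, φ2=-0.8679662, Δφ=-2.0723167, Δλ=-2.2679576 rad; a=sin²(Δφ/2)+cosφ1·cosφ2·sin²(Δλ/2)=0.9305262759; c=2·atan2(√a, √(1-a))=2.608132236; dist=6371·c=16616.410 ≈ 16616.4 km; running total=50723.2 km
Leg 5 bearing: y=sinΔλ·cosφ2=-0.49555854, x=cosφ1·sinφ2-sinφ1·cosφ2·cosΔλ=0.11406244; θ=atan2(y, x)=-77.0380° <0 so +360° → 282.9620° ≈ 283.0°
Leg 6: φ1=-0.8679662, φ2=0.1819471, Δφ=1.0499133, Δλ=0.2652813 rad; a=sin²(Δφ/2)+cosφ1·cosφ2·sin²(Δλ/2)=0.2622958232; c=2·atan2(√a, √(1-a))=1.075368191; dist=6371·c=6851.171 ≈ 6851.2 km; running total=57574.4 km
Leg 6 bearing: y=sinΔλ·cosφ2=0.25785300, x=cosφ1·sinφ2-sinφ1·cosφ2·cosΔλ=0.84112943; θ=atan2(y, x)=17.0432° ≈ 17.0°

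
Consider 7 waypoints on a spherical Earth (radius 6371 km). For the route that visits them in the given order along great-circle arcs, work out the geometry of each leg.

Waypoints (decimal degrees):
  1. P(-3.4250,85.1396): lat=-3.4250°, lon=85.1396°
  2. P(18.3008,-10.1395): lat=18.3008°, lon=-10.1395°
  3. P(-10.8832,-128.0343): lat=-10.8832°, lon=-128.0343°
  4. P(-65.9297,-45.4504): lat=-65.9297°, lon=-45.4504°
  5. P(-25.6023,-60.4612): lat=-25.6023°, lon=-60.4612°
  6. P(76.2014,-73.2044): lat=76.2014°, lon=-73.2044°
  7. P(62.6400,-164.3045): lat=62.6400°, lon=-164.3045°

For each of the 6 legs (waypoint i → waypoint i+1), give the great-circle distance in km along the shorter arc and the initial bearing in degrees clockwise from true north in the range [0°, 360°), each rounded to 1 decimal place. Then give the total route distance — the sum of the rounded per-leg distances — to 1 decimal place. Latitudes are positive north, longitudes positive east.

Leg 1: φ1=-0.0597775, φ2=0.3194092, Δφ=0.3791867, Δλ=-1.6629340 rad; a=sin²(Δφ/2)+cosφ1·cosφ2·sin²(Δλ/2)=0.5529785083; c=2·atan2(√a, √(1-a))=1.676952613; dist=6371·c=10683.865 ≈ 10683.9 km; running total=10683.9 km
Leg 1 bearing: y=sinΔλ·cosφ2=-0.94539396, x=cosφ1·sinφ2-sinφ1·cosφ2·cosΔλ=0.30822617; θ=atan2(y, x)=-71.9425° <0 so +360° → 288.0575° ≈ 288.1°
Leg 2: φ1=0.3194092, φ2=-0.1899477, Δφ=-0.5093569, Δλ=-2.0576524 rad; a=sin²(Δφ/2)+cosφ1·cosφ2·sin²(Δλ/2)=0.7477419183; c=2·atan2(√a, √(1-a))=2.089188089; dist=6371·c=13310.217 ≈ 13310.2 km; running total=23994.1 km
Leg 2 bearing: y=sinΔλ·cosφ2=-0.86791202, x=cosφ1·sinφ2-sinφ1·cosφ2·cosΔλ=-0.03499264; θ=atan2(y, x)=-92.3088° <0 so +360° → 267.6912° ≈ 267.7°
Leg 3: φ1=-0.1899477, φ2=-1.1506903, Δφ=-0.9607427, Δλ=1.4413610 rad; a=sin²(Δφ/2)+cosφ1·cosφ2·sin²(Δλ/2)=0.3879565466; c=2·atan2(√a, √(1-a))=1.344790311; dist=6371·c=8567.659 ≈ 8567.7 km; running total=32561.8 km
Leg 3 bearing: y=sinΔλ·cosφ2=0.40444547, x=cosφ1·sinφ2-sinφ1·cosφ2·cosΔλ=-0.88668423; θ=atan2(y, x)=155.4807° ≈ 155.5°
Leg 4: φ1=-1.1506903, φ2=-0.4468444, Δφ=0.7038459, Δλ=-0.2619879 rad; a=sin²(Δφ/2)+cosφ1·cosφ2·sin²(Δλ/2)=0.1250959502; c=2·atan2(√a, √(1-a))=0.723024326; dist=6371·c=4606.388 ≈ 4606.4 km; running total=37168.2 km
Leg 4 bearing: y=sinΔλ·cosφ2=-0.23357114, x=cosφ1·sinφ2-sinφ1·cosφ2·cosΔλ=0.61905762; θ=atan2(y, x)=-20.6715° <0 so +360° → 339.3285° ≈ 339.3°
Leg 5: φ1=-0.4468444, φ2=1.3299653, Δφ=1.7768098, Δλ=-0.2224108 rad; a=sin²(Δφ/2)+cosφ1·cosφ2·sin²(Δλ/2)=0.6049286468; c=2·atan2(√a, √(1-a))=1.782225328; dist=6371·c=11354.558 ≈ 11354.6 km; running total=48522.8 km
Leg 5 bearing: y=sinΔλ·cosφ2=-0.05261088, x=cosφ1·sinφ2-sinφ1·cosφ2·cosΔλ=0.97631553; θ=atan2(y, x)=-3.0845° <0 so +360° → 356.9155° ≈ 356.9°
Leg 6: φ1=1.3299653, φ2=1.0932742, Δφ=-0.2366911, Δλ=-1.5899967 rad; a=sin²(Δφ/2)+cosφ1·cosφ2·sin²(Δλ/2)=0.0697997890; c=2·atan2(√a, √(1-a))=0.534741446; dist=6371·c=3406.838 ≈ 3406.8 km; running total=51929.6 km
Leg 6 bearing: y=sinΔλ·cosφ2=-0.45949515, x=cosφ1·sinφ2-sinφ1·cosφ2·cosΔλ=0.22039810; θ=atan2(y, x)=-64.3752° <0 so +360° → 295.6248° ≈ 295.6°

Leg 1: dist=10683.9 km, bearing=288.1°
Leg 2: dist=13310.2 km, bearing=267.7°
Leg 3: dist=8567.7 km, bearing=155.5°
Leg 4: dist=4606.4 km, bearing=339.3°
Leg 5: dist=11354.6 km, bearing=356.9°
Leg 6: dist=3406.8 km, bearing=295.6°
Total: 51929.6 km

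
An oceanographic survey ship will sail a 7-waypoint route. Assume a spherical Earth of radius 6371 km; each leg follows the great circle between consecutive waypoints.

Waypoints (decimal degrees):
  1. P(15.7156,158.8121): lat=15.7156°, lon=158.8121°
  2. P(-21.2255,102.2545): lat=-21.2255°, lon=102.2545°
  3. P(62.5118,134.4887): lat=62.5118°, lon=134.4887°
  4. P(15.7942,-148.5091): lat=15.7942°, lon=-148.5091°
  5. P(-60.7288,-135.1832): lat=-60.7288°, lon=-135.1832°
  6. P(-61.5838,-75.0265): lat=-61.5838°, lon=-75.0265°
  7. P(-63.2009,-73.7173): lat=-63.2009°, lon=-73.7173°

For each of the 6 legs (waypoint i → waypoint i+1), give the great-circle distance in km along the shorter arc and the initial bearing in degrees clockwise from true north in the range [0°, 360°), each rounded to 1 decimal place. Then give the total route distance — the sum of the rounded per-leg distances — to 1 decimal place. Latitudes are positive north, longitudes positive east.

Leg 1: dist=7410.4 km, bearing=237.9°
Leg 2: dist=9734.9 km, bearing=14.3°
Leg 3: dist=7788.2 km, bearing=94.0°
Leg 4: dist=8591.8 km, bearing=173.4°
Leg 5: dist=3112.8 km, bearing=118.4°
Leg 6: dist=192.0 km, bearing=160.0°
Total: 36830.1 km

Leg 1: φ1=0.2742890, φ2=-0.3704549, Δφ=-0.6447438, Δλ=-0.9871163 rad; a=sin²(Δφ/2)+cosφ1·cosφ2·sin²(Δλ/2)=0.3017765750; c=2·atan2(√a, √(1-a))=1.163153021; dist=6371·c=7410.448 ≈ 7410.4 km; running total=7410.4 km
Leg 1 bearing: y=sinΔλ·cosφ2=-0.77783415, x=cosφ1·sinφ2-sinφ1·cosφ2·cosΔλ=-0.48765145; θ=atan2(y, x)=-122.0850° <0 so +360° → 237.9150° ≈ 237.9°
Leg 2: φ1=-0.3704549, φ2=1.0910367, Δφ=1.4614916, Δλ=0.5625929 rad; a=sin²(Δφ/2)+cosφ1·cosφ2·sin²(Δλ/2)=0.4786128998; c=2·atan2(√a, √(1-a))=1.528009072; dist=6371·c=9734.946 ≈ 9734.9 km; running total=17145.3 km
Leg 2 bearing: y=sinΔλ·cosφ2=0.24619062, x=cosφ1·sinφ2-sinφ1·cosφ2·cosΔλ=0.96827710; θ=atan2(y, x)=14.2655° ≈ 14.3°
Leg 3: φ1=1.0910367, φ2=0.2756608, Δφ=-0.8153759, Δλ=-4.9392434 rad; a=sin²(Δφ/2)+cosφ1·cosφ2·sin²(Δλ/2)=0.3293259514; c=2·atan2(√a, √(1-a))=1.222445560; dist=6371·c=7788.201 ≈ 7788.2 km; running total=24933.5 km
Leg 3 bearing: y=sinΔλ·cosφ2=0.93759157, x=cosφ1·sinφ2-sinφ1·cosφ2·cosΔλ=-0.06635904; θ=atan2(y, x)=94.0484° ≈ 94.0°
Leg 4: φ1=0.2756608, φ2=-1.0599175, Δφ=-1.3355783, Δλ=0.2325808 rad; a=sin²(Δφ/2)+cosφ1·cosφ2·sin²(Δλ/2)=0.3898064399; c=2·atan2(√a, √(1-a))=1.348584996; dist=6371·c=8591.835 ≈ 8591.8 km; running total=33525.3 km
Leg 4 bearing: y=sinΔλ·cosφ2=0.11269653, x=cosφ1·sinφ2-sinφ1·cosφ2·cosΔλ=-0.96888029; θ=atan2(y, x)=173.3654° ≈ 173.4°
Leg 5: φ1=-1.0599175, φ2=-1.0748401, Δφ=-0.0149226, Δλ=1.0499325 rad; a=sin²(Δφ/2)+cosφ1·cosφ2·sin²(Δλ/2)=0.0585002400; c=2·atan2(√a, √(1-a))=0.488581571; dist=6371·c=3112.753 ≈ 3112.8 km; running total=36638.1 km
Leg 5 bearing: y=sinΔλ·cosφ2=0.41276722, x=cosφ1·sinφ2-sinφ1·cosφ2·cosΔλ=-0.22346156; θ=atan2(y, x)=118.4300° ≈ 118.4°
Leg 6: φ1=-1.0748401, φ2=-1.1030638, Δφ=-0.0282237, Δλ=0.0228499 rad; a=sin²(Δφ/2)+cosφ1·cosφ2·sin²(Δλ/2)=0.0002271356; c=2·atan2(√a, √(1-a))=0.030143179; dist=6371·c=192.042 ≈ 192.0 km; running total=36830.1 km
Leg 6 bearing: y=sinΔλ·cosφ2=0.01030127, x=cosφ1·sinφ2-sinφ1·cosφ2·cosΔλ=-0.02832349; θ=atan2(y, x)=160.0136° ≈ 160.0°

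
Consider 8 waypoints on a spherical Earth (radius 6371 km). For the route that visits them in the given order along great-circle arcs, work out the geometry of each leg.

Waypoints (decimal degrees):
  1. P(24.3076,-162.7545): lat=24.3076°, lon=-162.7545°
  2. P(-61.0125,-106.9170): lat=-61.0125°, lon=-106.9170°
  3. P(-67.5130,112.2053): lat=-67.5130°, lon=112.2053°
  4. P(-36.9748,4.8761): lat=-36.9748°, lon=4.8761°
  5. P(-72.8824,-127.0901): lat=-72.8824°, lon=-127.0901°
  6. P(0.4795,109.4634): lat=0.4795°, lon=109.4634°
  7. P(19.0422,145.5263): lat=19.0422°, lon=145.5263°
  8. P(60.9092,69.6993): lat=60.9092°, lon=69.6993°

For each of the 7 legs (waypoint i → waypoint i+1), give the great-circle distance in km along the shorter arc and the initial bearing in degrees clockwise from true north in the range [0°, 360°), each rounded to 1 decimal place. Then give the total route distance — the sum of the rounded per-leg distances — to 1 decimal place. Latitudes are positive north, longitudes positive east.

Leg 1: φ1=0.4242477, φ2=-1.0648690, Δφ=-1.4891167, Δλ=0.9745482 rad; a=sin²(Δφ/2)+cosφ1·cosφ2·sin²(Δλ/2)=0.5560295355; c=2·atan2(√a, √(1-a))=1.683091258; dist=6371·c=10722.974 ≈ 10723.0 km; running total=10723.0 km
Leg 1 bearing: y=sinΔλ·cosφ2=0.40099699, x=cosφ1·sinφ2-sinφ1·cosφ2·cosΔλ=-0.90919975; θ=atan2(y, x)=156.2004° ≈ 156.2°
Leg 2: φ1=-1.0648690, φ2=-1.1783241, Δφ=-0.1134551, Δλ=3.8244056 rad; a=sin²(Δφ/2)+cosφ1·cosφ2·sin²(Δλ/2)=0.1677904584; c=2·atan2(√a, √(1-a))=0.844080069; dist=6371·c=5377.634 ≈ 5377.6 km; running total=16100.6 km
Leg 2 bearing: y=sinΔλ·cosφ2=-0.24133248, x=cosφ1·sinφ2-sinφ1·cosφ2·cosΔλ=-0.70732306; θ=atan2(y, x)=-161.1608° <0 so +360° → 198.8392° ≈ 198.8°
Leg 3: φ1=-1.1783241, φ2=-0.6453320, Δφ=0.5329921, Δλ=-1.8732479 rad; a=sin²(Δφ/2)+cosφ1·cosφ2·sin²(Δλ/2)=0.2676409151; c=2·atan2(√a, √(1-a))=1.087480029; dist=6371·c=6928.335 ≈ 6928.3 km; running total=23028.9 km
Leg 3 bearing: y=sinΔλ·cosφ2=-0.76263735, x=cosφ1·sinφ2-sinφ1·cosφ2·cosΔλ=-0.44991255; θ=atan2(y, x)=-120.5382° <0 so +360° → 239.4618° ≈ 239.5°
Leg 4: φ1=-0.6453320, φ2=-1.2720378, Δφ=-0.6267058, Δλ=-2.3032447 rad; a=sin²(Δφ/2)+cosφ1·cosφ2·sin²(Δλ/2)=0.2912090370; c=2·atan2(√a, √(1-a))=1.140013843; dist=6371·c=7263.028 ≈ 7263.0 km; running total=30291.9 km
Leg 4 bearing: y=sinΔλ·cosφ2=-0.21884887, x=cosφ1·sinφ2-sinφ1·cosφ2·cosΔλ=-0.88189030; θ=atan2(y, x)=-166.0631° <0 so +360° → 193.9369° ≈ 193.9°
Leg 5: φ1=-1.2720378, φ2=0.0083689, Δφ=1.2804067, Δλ=4.1286374 rad; a=sin²(Δφ/2)+cosφ1·cosφ2·sin²(Δλ/2)=0.5851084404; c=2·atan2(√a, √(1-a))=1.741846085; dist=6371·c=11097.301 ≈ 11097.3 km; running total=41389.2 km
Leg 5 bearing: y=sinΔλ·cosφ2=-0.83437161, x=cosφ1·sinφ2-sinφ1·cosφ2·cosΔλ=-0.52426160; θ=atan2(y, x)=-122.1424° <0 so +360° → 237.8576° ≈ 237.9°
Leg 6: φ1=0.0083689, φ2=0.3323491, Δφ=0.3239802, Δλ=0.6294163 rad; a=sin²(Δφ/2)+cosφ1·cosφ2·sin²(Δλ/2)=0.1165801825; c=2·atan2(√a, √(1-a))=0.696893688; dist=6371·c=4439.910 ≈ 4439.9 km; running total=45829.1 km
Leg 6 bearing: y=sinΔλ·cosφ2=0.55645999, x=cosφ1·sinφ2-sinφ1·cosφ2·cosΔλ=0.31985818; θ=atan2(y, x)=60.1093° ≈ 60.1°
Leg 7: φ1=0.3323491, φ2=1.0630661, Δφ=0.7307170, Δλ=-1.3234308 rad; a=sin²(Δφ/2)+cosφ1·cosφ2·sin²(Δλ/2)=0.3011814522; c=2·atan2(√a, √(1-a))=1.161856175; dist=6371·c=7402.186 ≈ 7402.2 km; running total=53231.3 km
Leg 7 bearing: y=sinΔλ·cosφ2=-0.47139570, x=cosφ1·sinφ2-sinφ1·cosφ2·cosΔλ=0.78719174; θ=atan2(y, x)=-30.9145° <0 so +360° → 329.0855° ≈ 329.1°

Leg 1: dist=10723.0 km, bearing=156.2°
Leg 2: dist=5377.6 km, bearing=198.8°
Leg 3: dist=6928.3 km, bearing=239.5°
Leg 4: dist=7263.0 km, bearing=193.9°
Leg 5: dist=11097.3 km, bearing=237.9°
Leg 6: dist=4439.9 km, bearing=60.1°
Leg 7: dist=7402.2 km, bearing=329.1°
Total: 53231.3 km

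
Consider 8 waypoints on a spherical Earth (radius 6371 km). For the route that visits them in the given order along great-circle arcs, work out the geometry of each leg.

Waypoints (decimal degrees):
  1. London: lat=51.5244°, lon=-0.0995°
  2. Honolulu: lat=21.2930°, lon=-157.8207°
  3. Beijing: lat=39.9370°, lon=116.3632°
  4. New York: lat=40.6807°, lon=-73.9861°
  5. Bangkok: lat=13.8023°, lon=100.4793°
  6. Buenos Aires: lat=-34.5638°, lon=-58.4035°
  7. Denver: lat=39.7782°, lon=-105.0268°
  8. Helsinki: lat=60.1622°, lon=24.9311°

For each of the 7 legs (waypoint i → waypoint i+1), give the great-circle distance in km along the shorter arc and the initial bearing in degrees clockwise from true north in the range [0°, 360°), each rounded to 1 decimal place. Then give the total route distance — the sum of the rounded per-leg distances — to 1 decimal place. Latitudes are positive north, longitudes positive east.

Leg 1: φ1=0.8992704, φ2=0.3716330, Δφ=-0.5276375, Δλ=-2.7527542 rad; a=sin²(Δφ/2)+cosφ1·cosφ2·sin²(Δλ/2)=0.6260713635; c=2·atan2(√a, √(1-a))=1.825690215; dist=6371·c=11631.472 ≈ 11631.5 km; running total=11631.5 km
Leg 1 bearing: y=sinΔλ·cosφ2=-0.35323382, x=cosφ1·sinφ2-sinφ1·cosφ2·cosΔλ=0.90091615; θ=atan2(y, x)=-21.4093° <0 so +360° → 338.5907° ≈ 338.6°
Leg 2: φ1=0.3716330, φ2=0.6970321, Δφ=0.3253992, Δλ=4.7854118 rad; a=sin²(Δφ/2)+cosφ1·cosφ2·sin²(Δλ/2)=0.3573819892; c=2·atan2(√a, √(1-a))=1.281543656; dist=6371·c=8164.715 ≈ 8164.7 km; running total=19796.2 km
Leg 2 bearing: y=sinΔλ·cosφ2=-0.76470738, x=cosφ1·sinφ2-sinφ1·cosφ2·cosΔλ=0.57780882; θ=atan2(y, x)=-52.9255° <0 so +360° → 307.0745° ≈ 307.1°
Leg 3: φ1=0.6970321, φ2=0.7100122, Δφ=0.0129800, Δλ=-3.3222220 rad; a=sin²(Δφ/2)+cosφ1·cosφ2·sin²(Δλ/2)=0.5767805832; c=2·atan2(√a, √(1-a))=1.724967511; dist=6371·c=10989.768 ≈ 10989.8 km; running total=30786.0 km
Leg 3 bearing: y=sinΔλ·cosφ2=0.13623732, x=cosφ1·sinφ2-sinφ1·cosφ2·cosΔλ=0.97870239; θ=atan2(y, x)=7.9248° ≈ 7.9°
Leg 4: φ1=0.7100122, φ2=0.2408956, Δφ=-0.4691166, Δλ=3.0449957 rad; a=sin²(Δφ/2)+cosφ1·cosφ2·sin²(Δλ/2)=0.7887556125; c=2·atan2(√a, √(1-a))=2.186473179; dist=6371·c=13930.021 ≈ 13930.0 km; running total=44716.0 km
Leg 4 bearing: y=sinΔλ·cosφ2=0.09366191, x=cosφ1·sinφ2-sinφ1·cosφ2·cosΔλ=0.81099213; θ=atan2(y, x)=6.5879° ≈ 6.6°
Leg 5: φ1=0.2408956, φ2=-0.6032521, Δφ=-0.8441477, Δλ=-2.7730280 rad; a=sin²(Δφ/2)+cosφ1·cosφ2·sin²(Δλ/2)=0.9406797347; c=2·atan2(√a, √(1-a))=2.649528360; dist=6371·c=16880.145 ≈ 16880.1 km; running total=61596.1 km
Leg 5 bearing: y=sinΔλ·cosφ2=-0.29668618, x=cosφ1·sinφ2-sinφ1·cosφ2·cosΔλ=-0.36767213; θ=atan2(y, x)=-141.0989° <0 so +360° → 218.9011° ≈ 218.9°
Leg 6: φ1=-0.6032521, φ2=0.6942606, Δφ=1.2975127, Δλ=-0.8137301 rad; a=sin²(Δφ/2)+cosφ1·cosφ2·sin²(Δλ/2)=0.4641639110; c=2·atan2(√a, √(1-a))=1.499062644; dist=6371·c=9550.528 ≈ 9550.5 km; running total=71146.6 km
Leg 6 bearing: y=sinΔλ·cosφ2=-0.55860695, x=cosφ1·sinφ2-sinφ1·cosφ2·cosΔλ=0.82633006; θ=atan2(y, x)=-34.0591° <0 so +360° → 325.9409° ≈ 325.9°
Leg 7: φ1=0.6942606, φ2=1.0500285, Δφ=0.3557679, Δλ=2.2681932 rad; a=sin²(Δφ/2)+cosφ1·cosφ2·sin²(Δλ/2)=0.3452854697; c=2·atan2(√a, √(1-a))=1.256203759; dist=6371·c=8003.274 ≈ 8003.3 km; running total=79149.9 km
Leg 7 bearing: y=sinΔλ·cosφ2=0.38137751, x=cosφ1·sinφ2-sinφ1·cosφ2·cosΔλ=0.87109406; θ=atan2(y, x)=23.6445° ≈ 23.6°

Leg 1: dist=11631.5 km, bearing=338.6°
Leg 2: dist=8164.7 km, bearing=307.1°
Leg 3: dist=10989.8 km, bearing=7.9°
Leg 4: dist=13930.0 km, bearing=6.6°
Leg 5: dist=16880.1 km, bearing=218.9°
Leg 6: dist=9550.5 km, bearing=325.9°
Leg 7: dist=8003.3 km, bearing=23.6°
Total: 79149.9 km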